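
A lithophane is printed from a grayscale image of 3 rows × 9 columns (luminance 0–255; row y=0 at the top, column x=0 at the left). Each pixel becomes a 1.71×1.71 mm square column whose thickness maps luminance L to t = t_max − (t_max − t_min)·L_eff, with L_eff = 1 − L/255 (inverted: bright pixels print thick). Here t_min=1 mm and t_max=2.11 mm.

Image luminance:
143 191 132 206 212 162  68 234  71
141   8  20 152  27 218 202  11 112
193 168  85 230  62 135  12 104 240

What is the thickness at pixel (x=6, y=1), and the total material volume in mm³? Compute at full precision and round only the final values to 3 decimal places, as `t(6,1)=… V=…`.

t(6,1)=1.879 V=123.997

span = t_max - t_min = 2.11 - 1 = 1.110
L(6,1) = 202, L_eff = 1 - 202/255 = 0.207843 (inverted)
t(6,1) = 2.11 - 1.110·0.207843 = 1.879
Σt over all 3·9 pixels = 360443/8500 ≈ 42.4050588
V = pitch²·Σt = 1.71²·360443/8500 = 123.997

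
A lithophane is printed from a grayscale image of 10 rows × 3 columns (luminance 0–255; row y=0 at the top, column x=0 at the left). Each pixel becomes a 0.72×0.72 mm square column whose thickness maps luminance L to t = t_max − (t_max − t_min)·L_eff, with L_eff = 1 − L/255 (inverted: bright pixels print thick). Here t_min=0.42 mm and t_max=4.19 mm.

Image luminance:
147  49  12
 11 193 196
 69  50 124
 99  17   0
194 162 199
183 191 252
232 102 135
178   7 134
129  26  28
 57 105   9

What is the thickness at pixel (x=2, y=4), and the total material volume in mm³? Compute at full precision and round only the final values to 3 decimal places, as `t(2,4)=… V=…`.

span = t_max - t_min = 4.19 - 0.42 = 3.770
L(2,4) = 199, L_eff = 1 - 199/255 = 0.219608 (inverted)
t(2,4) = 4.19 - 3.770·0.219608 = 3.362
Σt over all 10·3 pixels = 156163/2550 ≈ 61.2403922
V = pitch²·Σt = 0.72²·156163/2550 = 31.747

t(2,4)=3.362 V=31.747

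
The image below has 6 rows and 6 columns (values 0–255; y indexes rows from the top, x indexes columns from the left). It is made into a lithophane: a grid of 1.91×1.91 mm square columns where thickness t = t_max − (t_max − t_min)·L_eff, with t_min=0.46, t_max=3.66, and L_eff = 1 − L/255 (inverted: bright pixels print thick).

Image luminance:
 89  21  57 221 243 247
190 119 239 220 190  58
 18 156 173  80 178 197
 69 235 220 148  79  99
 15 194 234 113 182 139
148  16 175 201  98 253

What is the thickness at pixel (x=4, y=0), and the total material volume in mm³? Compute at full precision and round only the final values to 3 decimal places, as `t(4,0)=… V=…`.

span = t_max - t_min = 3.66 - 0.46 = 3.200
L(4,0) = 243, L_eff = 1 - 243/255 = 0.047059 (inverted)
t(4,0) = 3.66 - 3.200·0.047059 = 3.509
Σt over all 6·6 pixels = 106138/1275 ≈ 83.2454902
V = pitch²·Σt = 1.91²·106138/1275 = 303.688

t(4,0)=3.509 V=303.688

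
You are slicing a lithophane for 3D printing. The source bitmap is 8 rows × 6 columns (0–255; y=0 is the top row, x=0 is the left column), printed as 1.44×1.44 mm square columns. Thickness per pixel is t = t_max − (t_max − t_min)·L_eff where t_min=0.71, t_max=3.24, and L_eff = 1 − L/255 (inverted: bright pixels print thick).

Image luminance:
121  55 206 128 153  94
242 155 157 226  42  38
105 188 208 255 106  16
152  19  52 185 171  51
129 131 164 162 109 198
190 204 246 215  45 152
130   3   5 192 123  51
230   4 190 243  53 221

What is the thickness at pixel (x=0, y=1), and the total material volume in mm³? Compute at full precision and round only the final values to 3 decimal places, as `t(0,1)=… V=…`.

span = t_max - t_min = 3.24 - 0.71 = 2.530
L(0,1) = 242, L_eff = 1 - 242/255 = 0.050980 (inverted)
t(0,1) = 3.24 - 2.530·0.050980 = 3.111
Σt over all 8·6 pixels = 503467/5100 ≈ 98.7190196
V = pitch²·Σt = 1.44²·503467/5100 = 204.704

t(0,1)=3.111 V=204.704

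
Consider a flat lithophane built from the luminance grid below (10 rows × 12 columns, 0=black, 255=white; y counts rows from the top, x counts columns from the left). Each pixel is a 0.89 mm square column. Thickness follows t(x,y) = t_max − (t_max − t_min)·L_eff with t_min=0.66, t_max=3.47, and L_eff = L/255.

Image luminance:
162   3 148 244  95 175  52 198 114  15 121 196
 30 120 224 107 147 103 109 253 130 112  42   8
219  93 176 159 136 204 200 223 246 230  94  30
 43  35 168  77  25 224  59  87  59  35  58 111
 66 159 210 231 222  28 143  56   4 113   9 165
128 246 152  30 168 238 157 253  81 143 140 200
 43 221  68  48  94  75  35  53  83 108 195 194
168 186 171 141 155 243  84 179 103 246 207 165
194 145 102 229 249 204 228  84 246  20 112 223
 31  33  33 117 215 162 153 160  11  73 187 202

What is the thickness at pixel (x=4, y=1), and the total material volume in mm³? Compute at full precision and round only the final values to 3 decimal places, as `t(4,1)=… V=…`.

t(4,1)=1.850 V=190.879

span = t_max - t_min = 3.47 - 0.66 = 2.810
L(4,1) = 147, L_eff = 147/255 = 0.576471
t(4,1) = 3.47 - 2.810·0.576471 = 1.850
Σt over all 10·12 pixels = 6144961/25500 ≈ 240.9788627
V = pitch²·Σt = 0.89²·6144961/25500 = 190.879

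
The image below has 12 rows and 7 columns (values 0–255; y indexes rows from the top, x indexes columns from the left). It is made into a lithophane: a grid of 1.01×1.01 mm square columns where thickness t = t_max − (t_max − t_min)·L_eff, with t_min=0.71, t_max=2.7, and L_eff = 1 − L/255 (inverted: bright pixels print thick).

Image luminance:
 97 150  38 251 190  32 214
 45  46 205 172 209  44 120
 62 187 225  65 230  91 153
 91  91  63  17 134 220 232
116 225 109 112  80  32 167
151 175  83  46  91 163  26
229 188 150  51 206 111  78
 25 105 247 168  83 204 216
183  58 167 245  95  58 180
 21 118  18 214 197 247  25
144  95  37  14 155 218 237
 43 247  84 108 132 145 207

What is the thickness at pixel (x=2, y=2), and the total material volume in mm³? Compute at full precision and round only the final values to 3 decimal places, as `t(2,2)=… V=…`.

span = t_max - t_min = 2.7 - 0.71 = 1.990
L(2,2) = 225, L_eff = 1 - 225/255 = 0.117647 (inverted)
t(2,2) = 2.7 - 1.990·0.117647 = 2.466
Σt over all 12·7 pixels = 3710417/25500 ≈ 145.5065490
V = pitch²·Σt = 1.01²·3710417/25500 = 148.431

t(2,2)=2.466 V=148.431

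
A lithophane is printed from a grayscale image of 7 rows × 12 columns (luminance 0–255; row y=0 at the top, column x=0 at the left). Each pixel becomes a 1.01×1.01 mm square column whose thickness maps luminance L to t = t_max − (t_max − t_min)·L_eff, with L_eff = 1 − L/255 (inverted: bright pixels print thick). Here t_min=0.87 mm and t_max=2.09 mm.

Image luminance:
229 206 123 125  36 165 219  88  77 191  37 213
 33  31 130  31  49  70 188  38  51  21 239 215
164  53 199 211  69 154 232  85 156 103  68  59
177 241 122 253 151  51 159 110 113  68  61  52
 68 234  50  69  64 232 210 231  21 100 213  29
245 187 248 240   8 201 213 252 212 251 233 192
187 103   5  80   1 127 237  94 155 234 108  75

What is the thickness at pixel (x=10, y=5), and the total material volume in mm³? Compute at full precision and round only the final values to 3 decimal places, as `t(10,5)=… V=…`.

span = t_max - t_min = 2.09 - 0.87 = 1.220
L(10,5) = 233, L_eff = 1 - 233/255 = 0.086275 (inverted)
t(10,5) = 2.09 - 1.220·0.086275 = 1.985
Σt over all 7·12 pixels = 108173/850 ≈ 127.2623529
V = pitch²·Σt = 1.01²·108173/850 = 129.820

t(10,5)=1.985 V=129.820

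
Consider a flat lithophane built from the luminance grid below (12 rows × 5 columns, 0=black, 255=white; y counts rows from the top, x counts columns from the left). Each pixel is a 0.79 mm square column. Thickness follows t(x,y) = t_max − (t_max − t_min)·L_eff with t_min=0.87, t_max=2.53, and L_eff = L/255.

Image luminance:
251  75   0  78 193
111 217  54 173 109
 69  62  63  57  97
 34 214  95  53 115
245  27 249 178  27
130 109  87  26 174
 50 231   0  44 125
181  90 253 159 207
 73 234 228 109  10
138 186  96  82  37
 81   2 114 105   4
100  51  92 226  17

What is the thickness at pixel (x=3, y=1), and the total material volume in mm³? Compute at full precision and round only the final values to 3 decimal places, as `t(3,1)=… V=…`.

span = t_max - t_min = 2.53 - 0.87 = 1.660
L(3,1) = 173, L_eff = 173/255 = 0.678431
t(3,1) = 2.53 - 1.660·0.678431 = 1.404
Σt over all 12·5 pixels = 1379599/12750 ≈ 108.2038431
V = pitch²·Σt = 0.79²·1379599/12750 = 67.530

t(3,1)=1.404 V=67.530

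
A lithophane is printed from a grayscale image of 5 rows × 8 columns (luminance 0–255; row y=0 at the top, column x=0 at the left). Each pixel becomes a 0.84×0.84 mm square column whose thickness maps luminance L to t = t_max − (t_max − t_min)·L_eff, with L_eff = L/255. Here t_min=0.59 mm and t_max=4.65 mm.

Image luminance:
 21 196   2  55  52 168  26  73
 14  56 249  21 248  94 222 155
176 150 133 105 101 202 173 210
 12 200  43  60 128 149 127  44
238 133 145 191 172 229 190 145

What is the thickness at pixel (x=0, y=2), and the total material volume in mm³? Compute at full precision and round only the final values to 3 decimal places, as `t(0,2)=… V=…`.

span = t_max - t_min = 4.65 - 0.59 = 4.060
L(0,2) = 176, L_eff = 176/255 = 0.690196
t(0,2) = 4.65 - 4.060·0.690196 = 1.848
Σt over all 5·8 pixels = 667288/6375 ≈ 104.6726275
V = pitch²·Σt = 0.84²·667288/6375 = 73.857

t(0,2)=1.848 V=73.857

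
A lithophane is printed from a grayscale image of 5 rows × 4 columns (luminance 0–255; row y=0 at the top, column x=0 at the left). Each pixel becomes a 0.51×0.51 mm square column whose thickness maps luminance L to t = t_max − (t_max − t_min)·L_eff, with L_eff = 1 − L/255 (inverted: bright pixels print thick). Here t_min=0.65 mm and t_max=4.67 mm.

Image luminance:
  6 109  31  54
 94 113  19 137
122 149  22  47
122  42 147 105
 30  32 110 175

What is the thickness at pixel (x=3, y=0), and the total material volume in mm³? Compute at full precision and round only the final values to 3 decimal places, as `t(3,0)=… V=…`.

span = t_max - t_min = 4.67 - 0.65 = 4.020
L(3,0) = 54, L_eff = 1 - 54/255 = 0.788235 (inverted)
t(3,0) = 4.67 - 4.020·0.788235 = 1.501
Σt over all 5·4 pixels = 39.264
V = pitch²·Σt = 0.51²·39.264 = 10.213

t(3,0)=1.501 V=10.213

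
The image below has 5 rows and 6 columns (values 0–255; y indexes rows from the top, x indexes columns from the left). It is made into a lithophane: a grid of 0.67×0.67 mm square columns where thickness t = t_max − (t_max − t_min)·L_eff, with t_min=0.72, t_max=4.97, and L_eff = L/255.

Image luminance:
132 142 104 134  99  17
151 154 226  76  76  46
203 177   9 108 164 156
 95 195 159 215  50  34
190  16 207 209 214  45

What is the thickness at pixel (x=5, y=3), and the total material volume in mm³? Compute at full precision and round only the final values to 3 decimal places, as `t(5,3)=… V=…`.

t(5,3)=4.403 V=38.478

span = t_max - t_min = 4.97 - 0.72 = 4.250
L(5,3) = 34, L_eff = 34/255 = 0.133333
t(5,3) = 4.97 - 4.250·0.133333 = 4.403
Σt over all 5·6 pixels = 5143/60 ≈ 85.7166667
V = pitch²·Σt = 0.67²·5143/60 = 38.478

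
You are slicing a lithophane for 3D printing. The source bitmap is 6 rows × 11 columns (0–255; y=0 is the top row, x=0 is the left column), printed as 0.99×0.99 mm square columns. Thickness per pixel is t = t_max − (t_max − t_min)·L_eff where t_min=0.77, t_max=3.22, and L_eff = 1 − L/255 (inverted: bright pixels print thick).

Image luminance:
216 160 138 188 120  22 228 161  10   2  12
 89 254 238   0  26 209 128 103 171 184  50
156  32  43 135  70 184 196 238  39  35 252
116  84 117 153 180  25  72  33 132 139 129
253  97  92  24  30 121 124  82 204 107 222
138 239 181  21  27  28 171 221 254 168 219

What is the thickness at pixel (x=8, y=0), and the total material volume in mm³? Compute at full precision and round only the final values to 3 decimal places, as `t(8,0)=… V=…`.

t(8,0)=0.866 V=127.892

span = t_max - t_min = 3.22 - 0.77 = 2.450
L(8,0) = 10, L_eff = 1 - 10/255 = 0.960784 (inverted)
t(8,0) = 3.22 - 2.450·0.960784 = 0.866
Σt over all 6·11 pixels = 22183/170 ≈ 130.4882353
V = pitch²·Σt = 0.99²·22183/170 = 127.892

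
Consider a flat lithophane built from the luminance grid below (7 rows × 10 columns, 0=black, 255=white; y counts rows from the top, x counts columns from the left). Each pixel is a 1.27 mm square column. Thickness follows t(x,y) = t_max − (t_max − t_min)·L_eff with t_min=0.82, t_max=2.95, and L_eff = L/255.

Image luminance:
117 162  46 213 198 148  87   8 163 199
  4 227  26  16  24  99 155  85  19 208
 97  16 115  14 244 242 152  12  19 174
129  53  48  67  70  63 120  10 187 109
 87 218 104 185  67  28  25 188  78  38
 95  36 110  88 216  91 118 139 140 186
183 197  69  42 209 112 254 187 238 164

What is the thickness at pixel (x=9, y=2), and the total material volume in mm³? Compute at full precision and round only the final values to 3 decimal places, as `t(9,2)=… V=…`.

span = t_max - t_min = 2.95 - 0.82 = 2.130
L(9,2) = 174, L_eff = 174/255 = 0.682353
t(9,2) = 2.95 - 2.130·0.682353 = 1.497
Σt over all 7·10 pixels = 1184623/8500 ≈ 139.3674118
V = pitch²·Σt = 1.27²·1184623/8500 = 224.786

t(9,2)=1.497 V=224.786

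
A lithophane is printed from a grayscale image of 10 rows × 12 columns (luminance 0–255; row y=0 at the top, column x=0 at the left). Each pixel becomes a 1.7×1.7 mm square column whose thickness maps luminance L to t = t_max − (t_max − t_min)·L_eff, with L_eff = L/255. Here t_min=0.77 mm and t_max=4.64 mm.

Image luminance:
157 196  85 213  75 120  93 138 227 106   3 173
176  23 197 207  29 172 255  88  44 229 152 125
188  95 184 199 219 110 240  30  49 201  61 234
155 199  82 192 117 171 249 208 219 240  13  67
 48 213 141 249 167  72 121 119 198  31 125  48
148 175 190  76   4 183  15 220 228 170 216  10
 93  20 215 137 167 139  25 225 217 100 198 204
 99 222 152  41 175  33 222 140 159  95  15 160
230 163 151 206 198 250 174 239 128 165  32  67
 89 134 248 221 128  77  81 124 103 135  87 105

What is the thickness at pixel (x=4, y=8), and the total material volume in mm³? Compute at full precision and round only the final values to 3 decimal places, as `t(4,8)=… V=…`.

t(4,8)=1.635 V=865.286

span = t_max - t_min = 4.64 - 0.77 = 3.870
L(4,8) = 198, L_eff = 198/255 = 0.776471
t(4,8) = 4.64 - 3.870·0.776471 = 1.635
Σt over all 10·12 pixels = 127248/425 ≈ 299.4070588
V = pitch²·Σt = 1.7²·127248/425 = 865.286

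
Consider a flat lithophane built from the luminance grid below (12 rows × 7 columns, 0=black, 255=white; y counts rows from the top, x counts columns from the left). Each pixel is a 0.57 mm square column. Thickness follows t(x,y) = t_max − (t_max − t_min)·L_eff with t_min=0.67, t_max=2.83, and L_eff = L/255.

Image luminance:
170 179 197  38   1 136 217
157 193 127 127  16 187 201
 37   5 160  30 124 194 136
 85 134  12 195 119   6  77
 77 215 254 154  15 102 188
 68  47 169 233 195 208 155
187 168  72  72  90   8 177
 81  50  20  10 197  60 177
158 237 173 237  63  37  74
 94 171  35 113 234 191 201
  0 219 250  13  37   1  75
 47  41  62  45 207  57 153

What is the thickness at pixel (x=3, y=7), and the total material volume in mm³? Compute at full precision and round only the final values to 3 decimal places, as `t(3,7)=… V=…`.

span = t_max - t_min = 2.83 - 0.67 = 2.160
L(3,7) = 10, L_eff = 10/255 = 0.039216
t(3,7) = 2.83 - 2.160·0.039216 = 2.745
Σt over all 12·7 pixels = 326343/2125 ≈ 153.5731765
V = pitch²·Σt = 0.57²·326343/2125 = 49.896

t(3,7)=2.745 V=49.896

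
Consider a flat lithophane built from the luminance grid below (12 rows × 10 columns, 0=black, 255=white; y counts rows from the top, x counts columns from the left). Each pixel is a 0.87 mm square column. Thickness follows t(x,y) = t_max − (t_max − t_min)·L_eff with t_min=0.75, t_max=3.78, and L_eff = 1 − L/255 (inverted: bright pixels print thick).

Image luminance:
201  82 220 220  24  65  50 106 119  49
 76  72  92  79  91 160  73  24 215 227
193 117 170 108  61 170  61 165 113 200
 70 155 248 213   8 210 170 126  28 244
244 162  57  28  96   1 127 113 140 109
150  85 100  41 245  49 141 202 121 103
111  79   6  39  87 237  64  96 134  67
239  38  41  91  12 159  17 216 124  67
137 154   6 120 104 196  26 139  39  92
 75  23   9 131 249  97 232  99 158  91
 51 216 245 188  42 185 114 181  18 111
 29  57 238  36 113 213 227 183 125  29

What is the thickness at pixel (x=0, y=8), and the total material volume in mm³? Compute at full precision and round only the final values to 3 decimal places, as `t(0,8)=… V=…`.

span = t_max - t_min = 3.78 - 0.75 = 3.030
L(0,8) = 137, L_eff = 1 - 137/255 = 0.462745 (inverted)
t(0,8) = 3.78 - 3.030·0.462745 = 2.378
Σt over all 12·10 pixels = 2188191/8500 ≈ 257.4342353
V = pitch²·Σt = 0.87²·2188191/8500 = 194.852

t(0,8)=2.378 V=194.852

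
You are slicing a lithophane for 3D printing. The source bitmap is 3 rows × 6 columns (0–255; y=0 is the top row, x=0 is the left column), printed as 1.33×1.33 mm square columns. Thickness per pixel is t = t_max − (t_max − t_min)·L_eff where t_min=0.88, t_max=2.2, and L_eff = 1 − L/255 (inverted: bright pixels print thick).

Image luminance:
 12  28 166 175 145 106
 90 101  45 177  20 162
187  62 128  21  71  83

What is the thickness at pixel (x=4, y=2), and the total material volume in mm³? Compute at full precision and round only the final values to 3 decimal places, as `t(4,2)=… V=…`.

t(4,2)=1.248 V=44.309

span = t_max - t_min = 2.2 - 0.88 = 1.320
L(4,2) = 71, L_eff = 1 - 71/255 = 0.721569 (inverted)
t(4,2) = 2.2 - 1.320·0.721569 = 1.248
Σt over all 3·6 pixels = 53229/2125 ≈ 25.0489412
V = pitch²·Σt = 1.33²·53229/2125 = 44.309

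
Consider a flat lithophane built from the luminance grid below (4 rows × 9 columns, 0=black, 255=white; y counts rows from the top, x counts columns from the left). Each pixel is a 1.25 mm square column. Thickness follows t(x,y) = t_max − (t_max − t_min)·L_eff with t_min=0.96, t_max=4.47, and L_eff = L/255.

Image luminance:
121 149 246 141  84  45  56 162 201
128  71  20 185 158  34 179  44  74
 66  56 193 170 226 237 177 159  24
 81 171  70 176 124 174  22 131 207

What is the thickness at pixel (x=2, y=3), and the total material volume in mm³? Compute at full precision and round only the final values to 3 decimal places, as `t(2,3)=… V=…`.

span = t_max - t_min = 4.47 - 0.96 = 3.510
L(2,3) = 70, L_eff = 70/255 = 0.274510
t(2,3) = 4.47 - 3.510·0.274510 = 3.506
Σt over all 4·9 pixels = 417033/4250 ≈ 98.1254118
V = pitch²·Σt = 1.25²·417033/4250 = 153.321

t(2,3)=3.506 V=153.321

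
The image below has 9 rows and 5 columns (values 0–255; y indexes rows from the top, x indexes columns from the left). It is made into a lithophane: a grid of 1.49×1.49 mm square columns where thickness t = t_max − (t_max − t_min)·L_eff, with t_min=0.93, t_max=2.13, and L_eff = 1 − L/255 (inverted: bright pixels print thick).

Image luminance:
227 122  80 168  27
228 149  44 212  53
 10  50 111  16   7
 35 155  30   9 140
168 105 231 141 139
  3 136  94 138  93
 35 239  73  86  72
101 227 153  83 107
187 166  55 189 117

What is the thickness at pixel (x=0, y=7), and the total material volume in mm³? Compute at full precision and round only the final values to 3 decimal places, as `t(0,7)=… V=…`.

span = t_max - t_min = 2.13 - 0.93 = 1.200
L(0,7) = 101, L_eff = 1 - 101/255 = 0.603922 (inverted)
t(0,7) = 2.13 - 1.200·0.603922 = 1.405
Σt over all 9·5 pixels = 111233/1700 ≈ 65.4311765
V = pitch²·Σt = 1.49²·111233/1700 = 145.264

t(0,7)=1.405 V=145.264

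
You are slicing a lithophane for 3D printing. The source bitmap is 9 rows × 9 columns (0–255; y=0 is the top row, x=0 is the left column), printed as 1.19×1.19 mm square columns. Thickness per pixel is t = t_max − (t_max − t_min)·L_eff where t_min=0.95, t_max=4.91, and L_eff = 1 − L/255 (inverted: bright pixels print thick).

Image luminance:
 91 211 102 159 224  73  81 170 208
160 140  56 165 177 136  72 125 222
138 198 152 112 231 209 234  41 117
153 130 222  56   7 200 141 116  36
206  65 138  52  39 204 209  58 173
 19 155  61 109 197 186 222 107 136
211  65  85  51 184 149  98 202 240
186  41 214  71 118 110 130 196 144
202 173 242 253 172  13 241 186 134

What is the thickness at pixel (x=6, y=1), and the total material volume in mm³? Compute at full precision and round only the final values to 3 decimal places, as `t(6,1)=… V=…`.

t(6,1)=2.068 V=362.132

span = t_max - t_min = 4.91 - 0.95 = 3.960
L(6,1) = 72, L_eff = 1 - 72/255 = 0.717647 (inverted)
t(6,1) = 4.91 - 3.960·0.717647 = 2.068
Σt over all 9·9 pixels = 2173659/8500 ≈ 255.7245882
V = pitch²·Σt = 1.19²·2173659/8500 = 362.132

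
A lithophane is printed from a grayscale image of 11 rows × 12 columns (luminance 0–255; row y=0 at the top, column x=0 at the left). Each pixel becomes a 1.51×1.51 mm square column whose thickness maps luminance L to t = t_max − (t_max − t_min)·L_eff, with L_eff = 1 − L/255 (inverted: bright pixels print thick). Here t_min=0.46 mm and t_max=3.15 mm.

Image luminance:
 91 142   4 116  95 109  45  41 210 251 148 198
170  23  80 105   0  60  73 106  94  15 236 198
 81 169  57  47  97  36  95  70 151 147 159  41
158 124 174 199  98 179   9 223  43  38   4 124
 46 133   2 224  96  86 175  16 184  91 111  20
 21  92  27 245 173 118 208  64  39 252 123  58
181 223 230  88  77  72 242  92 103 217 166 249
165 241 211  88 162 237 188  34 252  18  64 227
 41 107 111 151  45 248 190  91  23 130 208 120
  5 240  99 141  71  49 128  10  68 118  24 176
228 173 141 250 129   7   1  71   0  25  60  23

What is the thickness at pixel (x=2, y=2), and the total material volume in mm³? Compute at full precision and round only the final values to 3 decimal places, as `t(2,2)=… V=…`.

t(2,2)=1.061 V=505.638

span = t_max - t_min = 3.15 - 0.46 = 2.690
L(2,2) = 57, L_eff = 1 - 57/255 = 0.776471 (inverted)
t(2,2) = 3.15 - 2.690·0.776471 = 1.061
Σt over all 11·12 pixels = 166321/750 ≈ 221.7613333
V = pitch²·Σt = 1.51²·166321/750 = 505.638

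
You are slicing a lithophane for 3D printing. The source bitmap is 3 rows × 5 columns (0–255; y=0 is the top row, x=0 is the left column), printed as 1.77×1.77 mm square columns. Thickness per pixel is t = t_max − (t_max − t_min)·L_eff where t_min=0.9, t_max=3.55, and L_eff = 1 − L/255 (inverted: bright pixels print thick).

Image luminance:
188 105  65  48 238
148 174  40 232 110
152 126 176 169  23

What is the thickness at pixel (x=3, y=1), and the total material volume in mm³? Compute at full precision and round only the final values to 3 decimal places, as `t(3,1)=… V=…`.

t(3,1)=3.311 V=107.214

span = t_max - t_min = 3.55 - 0.9 = 2.650
L(3,1) = 232, L_eff = 1 - 232/255 = 0.090196 (inverted)
t(3,1) = 3.55 - 2.650·0.090196 = 3.311
Σt over all 3·5 pixels = 43633/1275 ≈ 34.2219608
V = pitch²·Σt = 1.77²·43633/1275 = 107.214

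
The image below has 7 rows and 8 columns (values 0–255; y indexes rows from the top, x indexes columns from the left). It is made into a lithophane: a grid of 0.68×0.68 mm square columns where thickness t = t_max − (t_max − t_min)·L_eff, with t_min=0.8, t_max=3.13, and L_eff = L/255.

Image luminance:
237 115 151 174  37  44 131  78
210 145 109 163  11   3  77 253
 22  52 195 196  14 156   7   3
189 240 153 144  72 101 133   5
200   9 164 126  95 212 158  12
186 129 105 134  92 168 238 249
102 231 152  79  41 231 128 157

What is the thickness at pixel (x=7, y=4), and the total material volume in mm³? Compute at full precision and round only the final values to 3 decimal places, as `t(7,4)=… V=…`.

span = t_max - t_min = 3.13 - 0.8 = 2.330
L(7,4) = 12, L_eff = 12/255 = 0.047059
t(7,4) = 3.13 - 2.330·0.047059 = 3.020
Σt over all 7·8 pixels = 1417223/12750 ≈ 111.1547451
V = pitch²·Σt = 0.68²·1417223/12750 = 51.398

t(7,4)=3.020 V=51.398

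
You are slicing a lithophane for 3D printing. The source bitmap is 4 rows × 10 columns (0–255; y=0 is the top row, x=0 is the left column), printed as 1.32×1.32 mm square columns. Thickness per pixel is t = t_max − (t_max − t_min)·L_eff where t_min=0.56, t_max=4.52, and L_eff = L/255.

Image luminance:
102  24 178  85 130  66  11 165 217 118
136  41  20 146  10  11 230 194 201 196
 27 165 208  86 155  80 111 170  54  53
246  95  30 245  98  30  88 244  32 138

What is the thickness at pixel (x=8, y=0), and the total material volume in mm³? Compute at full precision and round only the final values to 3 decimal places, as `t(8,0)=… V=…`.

t(8,0)=1.150 V=189.583

span = t_max - t_min = 4.52 - 0.56 = 3.960
L(8,0) = 217, L_eff = 217/255 = 0.850980
t(8,0) = 4.52 - 3.960·0.850980 = 1.150
Σt over all 4·10 pixels = 231212/2125 ≈ 108.8056471
V = pitch²·Σt = 1.32²·231212/2125 = 189.583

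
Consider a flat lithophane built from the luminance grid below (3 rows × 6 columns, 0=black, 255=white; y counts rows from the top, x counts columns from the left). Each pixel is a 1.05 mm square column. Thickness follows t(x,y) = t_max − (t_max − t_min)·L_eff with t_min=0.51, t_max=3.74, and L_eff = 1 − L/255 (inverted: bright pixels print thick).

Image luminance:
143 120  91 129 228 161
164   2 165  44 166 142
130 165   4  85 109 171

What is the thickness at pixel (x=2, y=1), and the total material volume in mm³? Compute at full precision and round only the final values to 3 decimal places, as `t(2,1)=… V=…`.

t(2,1)=2.600 V=41.109

span = t_max - t_min = 3.74 - 0.51 = 3.230
L(2,1) = 165, L_eff = 1 - 165/255 = 0.352941 (inverted)
t(2,1) = 3.74 - 3.230·0.352941 = 2.600
Σt over all 3·6 pixels = 55931/1500 ≈ 37.2873333
V = pitch²·Σt = 1.05²·55931/1500 = 41.109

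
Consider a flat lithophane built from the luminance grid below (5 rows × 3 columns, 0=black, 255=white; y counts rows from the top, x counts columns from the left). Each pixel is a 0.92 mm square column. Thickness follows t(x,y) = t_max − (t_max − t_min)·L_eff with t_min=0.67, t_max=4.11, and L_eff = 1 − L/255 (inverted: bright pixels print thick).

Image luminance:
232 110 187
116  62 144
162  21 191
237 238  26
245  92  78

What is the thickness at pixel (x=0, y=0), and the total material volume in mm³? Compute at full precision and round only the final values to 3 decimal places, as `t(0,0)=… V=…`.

t(0,0)=3.800 V=32.952

span = t_max - t_min = 4.11 - 0.67 = 3.440
L(0,0) = 232, L_eff = 1 - 232/255 = 0.090196 (inverted)
t(0,0) = 4.11 - 3.440·0.090196 = 3.800
Σt over all 5·3 pixels = 992779/25500 ≈ 38.9325098
V = pitch²·Σt = 0.92²·992779/25500 = 32.952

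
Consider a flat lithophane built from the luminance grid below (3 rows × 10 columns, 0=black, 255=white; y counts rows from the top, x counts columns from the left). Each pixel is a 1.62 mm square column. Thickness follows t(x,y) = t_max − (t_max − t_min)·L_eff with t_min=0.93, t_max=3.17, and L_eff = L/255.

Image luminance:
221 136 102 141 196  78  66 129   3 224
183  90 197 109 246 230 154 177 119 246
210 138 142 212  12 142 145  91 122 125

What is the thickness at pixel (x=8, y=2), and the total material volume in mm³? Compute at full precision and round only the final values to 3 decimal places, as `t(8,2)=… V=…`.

span = t_max - t_min = 3.17 - 0.93 = 2.240
L(8,2) = 122, L_eff = 122/255 = 0.478431
t(8,2) = 3.17 - 2.240·0.478431 = 2.098
Σt over all 3·10 pixels = 56.572
V = pitch²·Σt = 1.62²·56.572 = 148.468

t(8,2)=2.098 V=148.468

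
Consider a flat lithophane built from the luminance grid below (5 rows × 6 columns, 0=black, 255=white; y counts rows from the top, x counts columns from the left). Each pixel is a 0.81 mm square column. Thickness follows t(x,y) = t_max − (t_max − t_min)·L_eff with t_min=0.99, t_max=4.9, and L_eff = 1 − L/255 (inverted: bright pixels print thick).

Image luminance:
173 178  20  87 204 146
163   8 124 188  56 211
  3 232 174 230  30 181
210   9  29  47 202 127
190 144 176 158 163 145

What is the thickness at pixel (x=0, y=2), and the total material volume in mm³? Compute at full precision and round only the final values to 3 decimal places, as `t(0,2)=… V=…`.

span = t_max - t_min = 4.9 - 0.99 = 3.910
L(0,2) = 3, L_eff = 1 - 3/255 = 0.988235 (inverted)
t(0,2) = 4.9 - 3.910·0.988235 = 1.036
Σt over all 5·6 pixels = 91.156
V = pitch²·Σt = 0.81²·91.156 = 59.807

t(0,2)=1.036 V=59.807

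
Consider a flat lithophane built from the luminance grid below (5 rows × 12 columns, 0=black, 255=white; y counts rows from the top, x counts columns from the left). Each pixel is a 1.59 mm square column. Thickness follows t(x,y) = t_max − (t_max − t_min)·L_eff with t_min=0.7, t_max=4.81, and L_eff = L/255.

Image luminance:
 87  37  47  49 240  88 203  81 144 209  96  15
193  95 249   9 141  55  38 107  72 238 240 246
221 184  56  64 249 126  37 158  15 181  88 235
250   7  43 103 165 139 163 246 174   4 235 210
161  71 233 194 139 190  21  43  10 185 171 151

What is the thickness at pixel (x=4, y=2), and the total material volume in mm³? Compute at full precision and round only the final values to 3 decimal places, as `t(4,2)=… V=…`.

t(4,2)=0.797 V=407.667

span = t_max - t_min = 4.81 - 0.7 = 4.110
L(4,2) = 249, L_eff = 249/255 = 0.976471
t(4,2) = 4.81 - 4.110·0.976471 = 0.797
Σt over all 5·12 pixels = 1370663/8500 ≈ 161.2544706
V = pitch²·Σt = 1.59²·1370663/8500 = 407.667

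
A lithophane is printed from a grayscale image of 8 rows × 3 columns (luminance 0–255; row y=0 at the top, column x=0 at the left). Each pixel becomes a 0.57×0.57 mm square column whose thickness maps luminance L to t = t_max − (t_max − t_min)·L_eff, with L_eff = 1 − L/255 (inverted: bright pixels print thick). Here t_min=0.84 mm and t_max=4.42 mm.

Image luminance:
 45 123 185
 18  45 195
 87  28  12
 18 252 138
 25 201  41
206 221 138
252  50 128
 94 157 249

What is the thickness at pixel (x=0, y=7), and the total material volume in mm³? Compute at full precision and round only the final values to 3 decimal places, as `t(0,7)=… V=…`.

span = t_max - t_min = 4.42 - 0.84 = 3.580
L(0,7) = 94, L_eff = 1 - 94/255 = 0.631373 (inverted)
t(0,7) = 4.42 - 3.580·0.631373 = 2.160
Σt over all 8·3 pixels = 388786/6375 ≈ 60.9860392
V = pitch²·Σt = 0.57²·388786/6375 = 19.814

t(0,7)=2.160 V=19.814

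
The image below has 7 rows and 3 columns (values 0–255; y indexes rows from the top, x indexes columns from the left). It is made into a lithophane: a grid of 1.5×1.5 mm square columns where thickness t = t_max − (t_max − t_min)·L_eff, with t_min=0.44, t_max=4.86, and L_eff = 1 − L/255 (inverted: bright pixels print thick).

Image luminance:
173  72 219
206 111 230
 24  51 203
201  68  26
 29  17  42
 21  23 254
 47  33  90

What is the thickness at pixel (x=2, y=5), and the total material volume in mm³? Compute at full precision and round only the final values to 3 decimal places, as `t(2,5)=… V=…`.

t(2,5)=4.843 V=104.250

span = t_max - t_min = 4.86 - 0.44 = 4.420
L(2,5) = 254, L_eff = 1 - 254/255 = 0.003922 (inverted)
t(2,5) = 4.86 - 4.420·0.003922 = 4.843
Σt over all 7·3 pixels = 139/3 ≈ 46.3333333
V = pitch²·Σt = 1.5²·139/3 = 104.250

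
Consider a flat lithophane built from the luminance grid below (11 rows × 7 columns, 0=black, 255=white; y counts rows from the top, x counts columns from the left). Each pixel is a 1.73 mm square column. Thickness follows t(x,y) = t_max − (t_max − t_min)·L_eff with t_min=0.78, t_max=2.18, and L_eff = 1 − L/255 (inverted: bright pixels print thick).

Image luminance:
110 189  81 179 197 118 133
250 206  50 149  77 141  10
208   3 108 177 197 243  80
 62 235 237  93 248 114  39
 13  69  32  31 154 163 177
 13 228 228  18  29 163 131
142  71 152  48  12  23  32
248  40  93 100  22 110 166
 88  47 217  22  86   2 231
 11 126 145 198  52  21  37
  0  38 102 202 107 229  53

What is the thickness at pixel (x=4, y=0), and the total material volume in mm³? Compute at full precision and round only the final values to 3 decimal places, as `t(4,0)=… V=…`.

t(4,0)=1.862 V=321.986

span = t_max - t_min = 2.18 - 0.78 = 1.400
L(4,0) = 197, L_eff = 1 - 197/255 = 0.227451 (inverted)
t(4,0) = 2.18 - 1.400·0.227451 = 1.862
Σt over all 11·7 pixels = 274337/2550 ≈ 107.5831373
V = pitch²·Σt = 1.73²·274337/2550 = 321.986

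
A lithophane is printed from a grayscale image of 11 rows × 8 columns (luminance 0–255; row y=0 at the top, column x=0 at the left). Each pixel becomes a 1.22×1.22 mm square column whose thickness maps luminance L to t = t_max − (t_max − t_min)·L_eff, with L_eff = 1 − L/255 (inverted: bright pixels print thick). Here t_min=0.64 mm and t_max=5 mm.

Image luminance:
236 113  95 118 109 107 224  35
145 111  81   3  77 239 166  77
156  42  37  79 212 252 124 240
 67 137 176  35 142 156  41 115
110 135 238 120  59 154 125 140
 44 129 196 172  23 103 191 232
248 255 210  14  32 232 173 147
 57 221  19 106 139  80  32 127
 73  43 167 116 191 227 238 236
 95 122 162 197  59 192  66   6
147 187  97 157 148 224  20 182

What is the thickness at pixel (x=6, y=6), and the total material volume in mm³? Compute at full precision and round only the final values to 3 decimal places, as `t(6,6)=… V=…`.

span = t_max - t_min = 5 - 0.64 = 4.360
L(6,6) = 173, L_eff = 1 - 173/255 = 0.321569 (inverted)
t(6,6) = 5 - 4.360·0.321569 = 3.598
Σt over all 11·8 pixels = 539766/2125 ≈ 254.0075294
V = pitch²·Σt = 1.22²·539766/2125 = 378.065

t(6,6)=3.598 V=378.065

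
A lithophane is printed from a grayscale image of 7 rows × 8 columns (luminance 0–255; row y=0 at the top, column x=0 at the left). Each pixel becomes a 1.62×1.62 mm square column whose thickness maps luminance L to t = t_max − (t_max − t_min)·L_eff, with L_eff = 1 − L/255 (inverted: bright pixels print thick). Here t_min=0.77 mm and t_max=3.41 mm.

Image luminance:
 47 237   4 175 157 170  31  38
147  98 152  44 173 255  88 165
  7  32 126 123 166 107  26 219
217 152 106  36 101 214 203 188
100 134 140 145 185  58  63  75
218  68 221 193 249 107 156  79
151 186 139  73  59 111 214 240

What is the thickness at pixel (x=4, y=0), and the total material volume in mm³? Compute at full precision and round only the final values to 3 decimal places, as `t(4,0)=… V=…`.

span = t_max - t_min = 3.41 - 0.77 = 2.640
L(4,0) = 157, L_eff = 1 - 157/255 = 0.384314 (inverted)
t(4,0) = 3.41 - 2.640·0.384314 = 2.395
Σt over all 7·8 pixels = 253726/2125 ≈ 119.4004706
V = pitch²·Σt = 1.62²·253726/2125 = 313.355

t(4,0)=2.395 V=313.355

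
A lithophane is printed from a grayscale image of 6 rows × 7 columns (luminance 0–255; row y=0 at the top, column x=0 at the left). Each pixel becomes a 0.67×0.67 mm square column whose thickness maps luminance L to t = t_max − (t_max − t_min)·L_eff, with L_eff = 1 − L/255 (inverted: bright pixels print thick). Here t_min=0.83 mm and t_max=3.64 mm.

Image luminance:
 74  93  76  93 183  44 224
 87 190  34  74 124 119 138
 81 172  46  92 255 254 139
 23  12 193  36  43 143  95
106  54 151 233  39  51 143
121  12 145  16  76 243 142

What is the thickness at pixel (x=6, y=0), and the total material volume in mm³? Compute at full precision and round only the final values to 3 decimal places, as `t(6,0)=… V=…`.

span = t_max - t_min = 3.64 - 0.83 = 2.810
L(6,0) = 224, L_eff = 1 - 224/255 = 0.121569 (inverted)
t(6,0) = 3.64 - 2.810·0.121569 = 3.298
Σt over all 6·7 pixels = 2200919/25500 ≈ 86.3105490
V = pitch²·Σt = 0.67²·2200919/25500 = 38.745

t(6,0)=3.298 V=38.745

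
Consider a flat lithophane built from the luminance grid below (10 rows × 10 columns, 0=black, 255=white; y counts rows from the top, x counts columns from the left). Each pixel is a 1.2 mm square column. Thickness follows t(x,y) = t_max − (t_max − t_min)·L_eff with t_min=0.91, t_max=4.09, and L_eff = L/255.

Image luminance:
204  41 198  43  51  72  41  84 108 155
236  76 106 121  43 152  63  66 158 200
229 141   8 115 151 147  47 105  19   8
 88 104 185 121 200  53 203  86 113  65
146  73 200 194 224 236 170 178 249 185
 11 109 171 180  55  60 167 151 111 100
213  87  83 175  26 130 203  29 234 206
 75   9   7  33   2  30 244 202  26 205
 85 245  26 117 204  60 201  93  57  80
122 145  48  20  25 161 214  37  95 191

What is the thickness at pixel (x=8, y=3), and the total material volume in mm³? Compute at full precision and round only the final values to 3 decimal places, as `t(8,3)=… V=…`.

span = t_max - t_min = 4.09 - 0.91 = 3.180
L(8,3) = 113, L_eff = 113/255 = 0.443137
t(8,3) = 4.09 - 3.180·0.443137 = 2.681
Σt over all 10·10 pixels = 1111737/4250 ≈ 261.5851765
V = pitch²·Σt = 1.2²·1111737/4250 = 376.683

t(8,3)=2.681 V=376.683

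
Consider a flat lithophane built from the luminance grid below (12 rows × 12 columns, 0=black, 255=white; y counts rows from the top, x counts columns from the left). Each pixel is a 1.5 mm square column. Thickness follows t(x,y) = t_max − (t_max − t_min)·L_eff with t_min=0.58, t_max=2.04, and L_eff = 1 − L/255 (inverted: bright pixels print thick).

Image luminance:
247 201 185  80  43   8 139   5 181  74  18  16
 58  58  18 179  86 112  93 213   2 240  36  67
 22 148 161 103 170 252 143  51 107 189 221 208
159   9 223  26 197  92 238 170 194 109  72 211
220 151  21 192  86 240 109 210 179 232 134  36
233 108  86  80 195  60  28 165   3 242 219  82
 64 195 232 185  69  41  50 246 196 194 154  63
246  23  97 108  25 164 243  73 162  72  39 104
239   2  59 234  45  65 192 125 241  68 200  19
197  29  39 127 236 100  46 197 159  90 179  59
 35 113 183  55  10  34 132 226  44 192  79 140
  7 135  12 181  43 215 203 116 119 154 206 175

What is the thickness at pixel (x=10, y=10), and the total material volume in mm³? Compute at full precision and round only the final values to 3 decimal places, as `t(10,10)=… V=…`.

t(10,10)=1.032 V=419.107

span = t_max - t_min = 2.04 - 0.58 = 1.460
L(10,10) = 79, L_eff = 1 - 79/255 = 0.690196 (inverted)
t(10,10) = 2.04 - 1.460·0.690196 = 1.032
Σt over all 12·12 pixels = 395823/2125 ≈ 186.2696471
V = pitch²·Σt = 1.5²·395823/2125 = 419.107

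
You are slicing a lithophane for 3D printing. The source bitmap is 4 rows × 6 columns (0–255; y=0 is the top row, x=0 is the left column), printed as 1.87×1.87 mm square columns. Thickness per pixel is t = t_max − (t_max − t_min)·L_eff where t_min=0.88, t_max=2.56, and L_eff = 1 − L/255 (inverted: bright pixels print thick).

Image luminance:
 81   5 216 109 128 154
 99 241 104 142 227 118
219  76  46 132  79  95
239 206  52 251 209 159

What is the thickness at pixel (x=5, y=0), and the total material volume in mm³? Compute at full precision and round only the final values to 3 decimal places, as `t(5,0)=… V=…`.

t(5,0)=1.895 V=151.886

span = t_max - t_min = 2.56 - 0.88 = 1.680
L(5,0) = 154, L_eff = 1 - 154/255 = 0.396078 (inverted)
t(5,0) = 2.56 - 1.680·0.396078 = 1.895
Σt over all 4·6 pixels = 92298/2125 ≈ 43.4343529
V = pitch²·Σt = 1.87²·92298/2125 = 151.886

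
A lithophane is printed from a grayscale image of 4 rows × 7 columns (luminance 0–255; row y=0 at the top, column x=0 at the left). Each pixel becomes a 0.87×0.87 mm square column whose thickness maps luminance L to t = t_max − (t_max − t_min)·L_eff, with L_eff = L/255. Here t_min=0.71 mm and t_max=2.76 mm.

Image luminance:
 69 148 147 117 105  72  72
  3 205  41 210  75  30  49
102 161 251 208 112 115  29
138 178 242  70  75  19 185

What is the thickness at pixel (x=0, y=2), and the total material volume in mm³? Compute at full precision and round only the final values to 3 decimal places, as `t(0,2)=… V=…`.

span = t_max - t_min = 2.76 - 0.71 = 2.050
L(0,2) = 102, L_eff = 102/255 = 0.400000
t(0,2) = 2.76 - 2.050·0.400000 = 1.940
Σt over all 4·7 pixels = 4363/85 ≈ 51.3294118
V = pitch²·Σt = 0.87²·4363/85 = 38.851

t(0,2)=1.940 V=38.851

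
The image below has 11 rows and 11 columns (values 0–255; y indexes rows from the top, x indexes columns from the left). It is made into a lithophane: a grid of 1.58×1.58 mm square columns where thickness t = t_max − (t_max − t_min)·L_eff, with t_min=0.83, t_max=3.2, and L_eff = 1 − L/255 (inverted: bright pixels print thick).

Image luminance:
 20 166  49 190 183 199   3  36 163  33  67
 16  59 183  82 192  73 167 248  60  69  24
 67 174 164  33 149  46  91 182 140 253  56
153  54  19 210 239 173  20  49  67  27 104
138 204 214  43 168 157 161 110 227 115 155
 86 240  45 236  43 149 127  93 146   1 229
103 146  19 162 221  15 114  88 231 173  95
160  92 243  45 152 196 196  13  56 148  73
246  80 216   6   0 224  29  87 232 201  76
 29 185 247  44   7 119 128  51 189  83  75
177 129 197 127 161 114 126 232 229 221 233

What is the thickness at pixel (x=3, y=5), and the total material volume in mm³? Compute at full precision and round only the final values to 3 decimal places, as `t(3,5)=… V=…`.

span = t_max - t_min = 3.2 - 0.83 = 2.370
L(3,5) = 236, L_eff = 1 - 236/255 = 0.074510 (inverted)
t(3,5) = 3.2 - 2.370·0.074510 = 3.023
Σt over all 11·11 pixels = 81799/340 ≈ 240.5852941
V = pitch²·Σt = 1.58²·81799/340 = 600.597

t(3,5)=3.023 V=600.597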